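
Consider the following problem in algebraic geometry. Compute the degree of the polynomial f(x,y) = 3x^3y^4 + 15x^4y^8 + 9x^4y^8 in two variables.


Examine each term for its total degree (sum of exponents).
  Term '3x^3y^4' has total degree 3+4 = 7.
  Term '15x^4y^8' has total degree 4+8 = 12.
  Term '9x^4y^8' has total degree 4+8 = 12.
The maximum total degree among all terms is 12.

12


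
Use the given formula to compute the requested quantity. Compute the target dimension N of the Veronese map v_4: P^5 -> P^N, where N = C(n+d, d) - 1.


The Veronese embedding v_d: P^n -> P^N maps each point to all
degree-d monomials in n+1 homogeneous coordinates.
N = C(n+d, d) - 1
N = C(5+4, 4) - 1
N = C(9, 4) - 1
C(9, 4) = 126
N = 126 - 1 = 125

125


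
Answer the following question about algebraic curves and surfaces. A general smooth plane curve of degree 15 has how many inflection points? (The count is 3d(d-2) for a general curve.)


For a general smooth plane curve C of degree d, the inflection points are
the intersection of C with its Hessian curve, which has degree 3(d-2).
By Bezout, the total intersection number is d * 3(d-2) = 15 * 39 = 585.
For a general curve every flex is ordinary, so each contributes
multiplicity 1 to C·Hess(C), and the number of distinct inflection
points is 3d(d-2).
Inflection points = 3*15*(15-2) = 3*15*13 = 585

585


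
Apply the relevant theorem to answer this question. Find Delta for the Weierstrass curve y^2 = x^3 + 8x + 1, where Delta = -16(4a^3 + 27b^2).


Compute each component:
4a^3 = 4*8^3 = 4*512 = 2048
27b^2 = 27*1^2 = 27*1 = 27
4a^3 + 27b^2 = 2048 + 27 = 2075
Delta = -16*2075 = -33200

-33200


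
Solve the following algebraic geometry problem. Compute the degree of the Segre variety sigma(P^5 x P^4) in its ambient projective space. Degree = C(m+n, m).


The degree of the Segre variety P^5 x P^4 is C(m+n, m).
= C(9, 5)
= 126

126


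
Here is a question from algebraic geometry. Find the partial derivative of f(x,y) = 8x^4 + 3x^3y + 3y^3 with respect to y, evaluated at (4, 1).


df/dy = 3*x^3 + 3*3*y^2
At (4,1): 3*4^3 + 3*3*1^2
= 192 + 9
= 201

201


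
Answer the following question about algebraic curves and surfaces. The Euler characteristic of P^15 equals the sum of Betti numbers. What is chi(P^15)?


The complex projective space P^15 has one cell in each even real dimension 0, 2, ..., 30.
The cohomology groups are H^{2k}(P^15) = Z for k = 0,...,15, and 0 otherwise.
Euler characteristic = sum of Betti numbers = 1 per even-dimensional cohomology group.
chi(P^15) = 15 + 1 = 16

16


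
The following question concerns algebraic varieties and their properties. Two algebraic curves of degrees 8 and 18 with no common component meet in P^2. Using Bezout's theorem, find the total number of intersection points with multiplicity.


Bezout's theorem states the intersection count equals the product of degrees.
Intersection count = 8 * 18 = 144

144


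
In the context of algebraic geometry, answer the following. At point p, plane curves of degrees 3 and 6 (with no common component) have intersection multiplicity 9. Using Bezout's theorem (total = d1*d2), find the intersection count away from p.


By Bezout's theorem, the total intersection number is d1 * d2.
Total = 3 * 6 = 18
Intersection multiplicity at p = 9
Remaining intersections = 18 - 9 = 9

9


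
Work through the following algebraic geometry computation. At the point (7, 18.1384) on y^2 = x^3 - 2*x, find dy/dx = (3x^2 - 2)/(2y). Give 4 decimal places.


Using implicit differentiation of y^2 = x^3 - 2*x:
2y * dy/dx = 3x^2 - 2
dy/dx = (3x^2 - 2)/(2y)
Numerator: 3*7^2 - 2 = 145
Denominator: 2*18.1384 = 36.2768
dy/dx = 145/36.2768 = 3.9970

3.9970


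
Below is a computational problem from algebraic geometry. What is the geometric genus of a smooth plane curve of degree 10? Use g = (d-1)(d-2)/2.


Using the genus formula for smooth plane curves:
g = (d-1)(d-2)/2
g = (10-1)(10-2)/2
g = 9*8/2
g = 72/2 = 36

36


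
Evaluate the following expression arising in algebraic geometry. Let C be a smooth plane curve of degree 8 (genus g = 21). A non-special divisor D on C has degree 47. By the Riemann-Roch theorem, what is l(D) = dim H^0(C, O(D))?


First, compute the genus of a smooth plane curve of degree 8:
g = (d-1)(d-2)/2 = (8-1)(8-2)/2 = 21
For a non-special divisor D (i.e., h^1(D) = 0), Riemann-Roch gives:
l(D) = deg(D) - g + 1
Since deg(D) = 47 >= 2g - 1 = 41, D is non-special.
l(D) = 47 - 21 + 1 = 27

27


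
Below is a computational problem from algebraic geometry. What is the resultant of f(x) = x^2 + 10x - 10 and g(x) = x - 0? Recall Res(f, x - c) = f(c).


For Res(f, x - c), we evaluate f at x = c.
f(0) = 0^2 + 10*0 - 10
= 0 + 0 - 10
= 0 - 10 = -10
Res(f, g) = -10

-10


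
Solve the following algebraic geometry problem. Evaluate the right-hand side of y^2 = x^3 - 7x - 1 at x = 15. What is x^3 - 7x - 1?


Compute x^3 - 7x - 1 at x = 15:
x^3 = 15^3 = 3375
(-7)*x = (-7)*15 = -105
Sum: 3375 - 105 - 1 = 3269

3269


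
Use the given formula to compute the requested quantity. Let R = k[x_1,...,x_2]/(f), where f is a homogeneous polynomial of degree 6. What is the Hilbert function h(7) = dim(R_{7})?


For R = k[x_1,...,x_n]/(f) with f homogeneous of degree e:
The Hilbert series is (1 - t^e)/(1 - t)^n.
So h(d) = C(d+n-1, n-1) - C(d-e+n-1, n-1) for d >= e.
With n=2, e=6, d=7:
C(7+2-1, 2-1) = C(8, 1) = 8
C(7-6+2-1, 2-1) = C(2, 1) = 2
h(7) = 8 - 2 = 6

6


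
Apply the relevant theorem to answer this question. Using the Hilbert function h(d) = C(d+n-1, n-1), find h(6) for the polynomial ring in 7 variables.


The Hilbert function for the polynomial ring in 7 variables is:
h(d) = C(d+n-1, n-1)
h(6) = C(6+7-1, 7-1) = C(12, 6)
= 12! / (6! * 6!)
= 924

924


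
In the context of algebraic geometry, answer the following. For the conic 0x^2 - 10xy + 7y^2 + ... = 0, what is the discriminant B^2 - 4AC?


The discriminant of a conic Ax^2 + Bxy + Cy^2 + ... = 0 is B^2 - 4AC.
B^2 = (-10)^2 = 100
4AC = 4*0*7 = 0
Discriminant = 100 + 0 = 100

100


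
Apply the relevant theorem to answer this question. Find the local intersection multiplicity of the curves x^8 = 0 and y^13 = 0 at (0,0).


The intersection multiplicity of V(x^a) and V(y^b) at the origin is:
I(O; V(x^8), V(y^13)) = dim_k(k[x,y]/(x^8, y^13))
A basis for k[x,y]/(x^8, y^13) is the set of monomials x^i * y^j
where 0 <= i < 8 and 0 <= j < 13.
The number of such monomials is 8 * 13 = 104

104


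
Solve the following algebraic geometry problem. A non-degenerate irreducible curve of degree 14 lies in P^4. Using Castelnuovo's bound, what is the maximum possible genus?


Castelnuovo's bound: write d - 1 = m(r-1) + epsilon with 0 <= epsilon < r-1.
d - 1 = 14 - 1 = 13
r - 1 = 4 - 1 = 3
13 = 4*3 + 1, so m = 4, epsilon = 1
pi(d, r) = m(m-1)(r-1)/2 + m*epsilon
= 4*3*3/2 + 4*1
= 36/2 + 4
= 18 + 4 = 22

22


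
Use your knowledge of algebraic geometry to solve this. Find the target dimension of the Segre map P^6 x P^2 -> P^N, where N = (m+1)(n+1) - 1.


The Segre embedding maps P^m x P^n into P^N via
all products of coordinates from each factor.
N = (m+1)(n+1) - 1
N = (6+1)(2+1) - 1
N = 7*3 - 1
N = 21 - 1 = 20

20


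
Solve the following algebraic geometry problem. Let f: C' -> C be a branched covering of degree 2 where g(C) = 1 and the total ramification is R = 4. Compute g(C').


Riemann-Hurwitz formula: 2g' - 2 = d(2g - 2) + R
Given: d = 2, g = 1, R = 4
2g' - 2 = 2*(2*1 - 2) + 4
2g' - 2 = 2*0 + 4
2g' - 2 = 0 + 4 = 4
2g' = 6
g' = 3

3


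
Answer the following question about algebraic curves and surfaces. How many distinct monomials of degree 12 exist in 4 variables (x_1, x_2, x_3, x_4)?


The number of degree-12 monomials in 4 variables is C(d+n-1, n-1).
= C(12+4-1, 4-1) = C(15, 3)
= 455

455


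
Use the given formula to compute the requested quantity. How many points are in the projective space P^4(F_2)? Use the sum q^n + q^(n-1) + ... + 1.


P^4(F_2) has (q^(n+1) - 1)/(q - 1) points.
= 2^4 + 2^3 + 2^2 + 2^1 + 2^0
= 16 + 8 + 4 + 2 + 1
= 31

31


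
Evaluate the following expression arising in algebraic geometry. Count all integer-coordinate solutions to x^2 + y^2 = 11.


Systematically check integer values of x where x^2 <= 11.
For each valid x, check if 11 - x^2 is a perfect square.
Total integer solutions found: 0

0


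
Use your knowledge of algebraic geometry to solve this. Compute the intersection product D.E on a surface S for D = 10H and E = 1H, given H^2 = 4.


Using bilinearity of the intersection pairing on a surface S:
(aH).(bH) = ab * (H.H)
We have H^2 = 4.
D.E = (10H).(1H) = 10*1*4
= 10*4
= 40

40


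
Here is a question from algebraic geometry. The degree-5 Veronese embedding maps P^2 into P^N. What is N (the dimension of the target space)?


The Veronese embedding v_d: P^n -> P^N maps each point to all
degree-d monomials in n+1 homogeneous coordinates.
N = C(n+d, d) - 1
N = C(2+5, 5) - 1
N = C(7, 5) - 1
C(7, 5) = 21
N = 21 - 1 = 20

20


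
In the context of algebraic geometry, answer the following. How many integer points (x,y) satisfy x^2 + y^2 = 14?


Systematically check integer values of x where x^2 <= 14.
For each valid x, check if 14 - x^2 is a perfect square.
Total integer solutions found: 0

0


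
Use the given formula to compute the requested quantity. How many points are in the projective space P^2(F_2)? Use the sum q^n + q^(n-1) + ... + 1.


P^2(F_2) has (q^(n+1) - 1)/(q - 1) points.
= 2^2 + 2^1 + 2^0
= 4 + 2 + 1
= 7

7


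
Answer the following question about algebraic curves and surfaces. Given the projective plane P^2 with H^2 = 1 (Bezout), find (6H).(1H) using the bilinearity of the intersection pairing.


Using bilinearity of the intersection pairing on the projective plane P^2:
(aH).(bH) = ab * (H.H)
We have H^2 = 1 (Bezout).
D.E = (6H).(1H) = 6*1*1
= 6*1
= 6

6


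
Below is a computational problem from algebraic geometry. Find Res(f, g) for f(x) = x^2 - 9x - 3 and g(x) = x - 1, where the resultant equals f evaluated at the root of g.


For Res(f, x - c), we evaluate f at x = c.
f(1) = 1^2 - 9*1 - 3
= 1 - 9 - 3
= -8 - 3 = -11
Res(f, g) = -11

-11


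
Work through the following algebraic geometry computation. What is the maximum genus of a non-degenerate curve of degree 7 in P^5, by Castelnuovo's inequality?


Castelnuovo's bound: write d - 1 = m(r-1) + epsilon with 0 <= epsilon < r-1.
d - 1 = 7 - 1 = 6
r - 1 = 5 - 1 = 4
6 = 1*4 + 2, so m = 1, epsilon = 2
pi(d, r) = m(m-1)(r-1)/2 + m*epsilon
= 1*0*4/2 + 1*2
= 0/2 + 2
= 0 + 2 = 2

2


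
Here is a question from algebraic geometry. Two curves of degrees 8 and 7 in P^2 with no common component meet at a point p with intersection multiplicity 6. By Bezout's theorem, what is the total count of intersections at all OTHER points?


By Bezout's theorem, the total intersection number is d1 * d2.
Total = 8 * 7 = 56
Intersection multiplicity at p = 6
Remaining intersections = 56 - 6 = 50

50


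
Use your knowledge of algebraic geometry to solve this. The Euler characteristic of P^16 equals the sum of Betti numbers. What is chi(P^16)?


The complex projective space P^16 has one cell in each even real dimension 0, 2, ..., 32.
The cohomology groups are H^{2k}(P^16) = Z for k = 0,...,16, and 0 otherwise.
Euler characteristic = sum of Betti numbers = 1 per even-dimensional cohomology group.
chi(P^16) = 16 + 1 = 17

17


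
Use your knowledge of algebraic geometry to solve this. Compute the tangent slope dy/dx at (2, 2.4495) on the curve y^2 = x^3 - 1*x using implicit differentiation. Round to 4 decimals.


Using implicit differentiation of y^2 = x^3 - 1*x:
2y * dy/dx = 3x^2 - 1
dy/dx = (3x^2 - 1)/(2y)
Numerator: 3*2^2 - 1 = 11
Denominator: 2*2.4495 = 4.899
dy/dx = 11/4.899 = 2.2454

2.2454


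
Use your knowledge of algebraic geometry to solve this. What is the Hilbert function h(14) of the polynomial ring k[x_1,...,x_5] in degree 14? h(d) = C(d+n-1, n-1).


The Hilbert function for the polynomial ring in 5 variables is:
h(d) = C(d+n-1, n-1)
h(14) = C(14+5-1, 5-1) = C(18, 4)
= 18! / (4! * 14!)
= 3060

3060


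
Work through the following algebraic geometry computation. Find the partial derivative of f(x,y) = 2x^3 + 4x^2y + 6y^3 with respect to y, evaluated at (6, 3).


df/dy = 4*x^2 + 3*6*y^2
At (6,3): 4*6^2 + 3*6*3^2
= 144 + 162
= 306

306


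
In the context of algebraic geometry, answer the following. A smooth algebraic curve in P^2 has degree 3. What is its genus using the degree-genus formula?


Using the genus formula for smooth plane curves:
g = (d-1)(d-2)/2
g = (3-1)(3-2)/2
g = 2*1/2
g = 2/2 = 1

1


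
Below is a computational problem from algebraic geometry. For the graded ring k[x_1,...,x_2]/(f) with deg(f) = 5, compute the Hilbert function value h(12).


For R = k[x_1,...,x_n]/(f) with f homogeneous of degree e:
The Hilbert series is (1 - t^e)/(1 - t)^n.
So h(d) = C(d+n-1, n-1) - C(d-e+n-1, n-1) for d >= e.
With n=2, e=5, d=12:
C(12+2-1, 2-1) = C(13, 1) = 13
C(12-5+2-1, 2-1) = C(8, 1) = 8
h(12) = 13 - 8 = 5

5


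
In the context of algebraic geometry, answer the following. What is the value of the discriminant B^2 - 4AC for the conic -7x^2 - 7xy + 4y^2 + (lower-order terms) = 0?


The discriminant of a conic Ax^2 + Bxy + Cy^2 + ... = 0 is B^2 - 4AC.
B^2 = (-7)^2 = 49
4AC = 4*(-7)*4 = -112
Discriminant = 49 + 112 = 161

161


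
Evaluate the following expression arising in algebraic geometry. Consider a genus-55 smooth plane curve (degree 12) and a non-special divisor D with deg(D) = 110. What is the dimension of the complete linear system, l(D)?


First, compute the genus of a smooth plane curve of degree 12:
g = (d-1)(d-2)/2 = (12-1)(12-2)/2 = 55
For a non-special divisor D (i.e., h^1(D) = 0), Riemann-Roch gives:
l(D) = deg(D) - g + 1
Since deg(D) = 110 >= 2g - 1 = 109, D is non-special.
l(D) = 110 - 55 + 1 = 56

56


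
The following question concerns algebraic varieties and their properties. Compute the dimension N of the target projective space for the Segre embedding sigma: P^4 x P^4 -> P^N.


The Segre embedding maps P^m x P^n into P^N via
all products of coordinates from each factor.
N = (m+1)(n+1) - 1
N = (4+1)(4+1) - 1
N = 5*5 - 1
N = 25 - 1 = 24

24


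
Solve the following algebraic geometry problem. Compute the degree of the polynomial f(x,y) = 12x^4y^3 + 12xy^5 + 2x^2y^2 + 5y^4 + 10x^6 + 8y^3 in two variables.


Examine each term for its total degree (sum of exponents).
  Term '12x^4y^3' has total degree 4+3 = 7.
  Term '12xy^5' has total degree 1+5 = 6.
  Term '2x^2y^2' has total degree 2+2 = 4.
  Term '5y^4' has total degree 0+4 = 4.
  Term '10x^6' has total degree 6+0 = 6.
  Term '8y^3' has total degree 0+3 = 3.
The maximum total degree among all terms is 7.

7


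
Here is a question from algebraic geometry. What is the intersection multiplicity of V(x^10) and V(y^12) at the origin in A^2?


The intersection multiplicity of V(x^a) and V(y^b) at the origin is:
I(O; V(x^10), V(y^12)) = dim_k(k[x,y]/(x^10, y^12))
A basis for k[x,y]/(x^10, y^12) is the set of monomials x^i * y^j
where 0 <= i < 10 and 0 <= j < 12.
The number of such monomials is 10 * 12 = 120

120


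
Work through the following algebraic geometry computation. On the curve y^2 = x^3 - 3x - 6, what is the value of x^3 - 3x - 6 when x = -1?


Compute x^3 - 3x - 6 at x = -1:
x^3 = (-1)^3 = -1
(-3)*x = (-3)*(-1) = 3
Sum: -1 + 3 - 6 = -4

-4


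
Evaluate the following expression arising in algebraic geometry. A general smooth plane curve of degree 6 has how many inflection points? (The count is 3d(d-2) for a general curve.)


For a general smooth plane curve C of degree d, the inflection points are
the intersection of C with its Hessian curve, which has degree 3(d-2).
By Bezout, the total intersection number is d * 3(d-2) = 6 * 12 = 72.
For a general curve every flex is ordinary, so each contributes
multiplicity 1 to C·Hess(C), and the number of distinct inflection
points is 3d(d-2).
Inflection points = 3*6*(6-2) = 3*6*4 = 72

72


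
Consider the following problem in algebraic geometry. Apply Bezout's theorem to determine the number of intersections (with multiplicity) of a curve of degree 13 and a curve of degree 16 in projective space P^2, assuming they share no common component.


Bezout's theorem states the intersection count equals the product of degrees.
Intersection count = 13 * 16 = 208

208


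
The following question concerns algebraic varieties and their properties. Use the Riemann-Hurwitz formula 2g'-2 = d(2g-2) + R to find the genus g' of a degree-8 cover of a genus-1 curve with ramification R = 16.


Riemann-Hurwitz formula: 2g' - 2 = d(2g - 2) + R
Given: d = 8, g = 1, R = 16
2g' - 2 = 8*(2*1 - 2) + 16
2g' - 2 = 8*0 + 16
2g' - 2 = 0 + 16 = 16
2g' = 18
g' = 9

9


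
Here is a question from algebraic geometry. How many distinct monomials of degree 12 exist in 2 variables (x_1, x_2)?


The number of degree-12 monomials in 2 variables is C(d+n-1, n-1).
= C(12+2-1, 2-1) = C(13, 1)
= 13

13


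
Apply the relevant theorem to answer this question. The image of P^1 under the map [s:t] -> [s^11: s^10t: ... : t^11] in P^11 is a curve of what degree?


The rational normal curve in P^11 is the image of P^1 under the 11-uple Veronese.
A general hyperplane in P^11 pulls back to a degree-11 form on P^1, which has 11 zeros,
so the curve meets a general hyperplane in 11 points. Degree = 11.

11


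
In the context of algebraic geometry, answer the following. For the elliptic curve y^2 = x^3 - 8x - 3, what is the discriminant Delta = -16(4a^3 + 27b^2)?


Compute each component:
4a^3 = 4*(-8)^3 = 4*(-512) = -2048
27b^2 = 27*(-3)^2 = 27*9 = 243
4a^3 + 27b^2 = -2048 + 243 = -1805
Delta = -16*(-1805) = 28880

28880


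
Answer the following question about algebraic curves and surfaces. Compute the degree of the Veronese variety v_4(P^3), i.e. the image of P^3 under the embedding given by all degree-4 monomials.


The Veronese variety v_4(P^3) has degree d^r.
d^r = 4^3 = 64

64


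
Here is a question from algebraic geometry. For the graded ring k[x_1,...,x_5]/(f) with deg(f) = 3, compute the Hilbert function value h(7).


For R = k[x_1,...,x_n]/(f) with f homogeneous of degree e:
The Hilbert series is (1 - t^e)/(1 - t)^n.
So h(d) = C(d+n-1, n-1) - C(d-e+n-1, n-1) for d >= e.
With n=5, e=3, d=7:
C(7+5-1, 5-1) = C(11, 4) = 330
C(7-3+5-1, 5-1) = C(8, 4) = 70
h(7) = 330 - 70 = 260

260


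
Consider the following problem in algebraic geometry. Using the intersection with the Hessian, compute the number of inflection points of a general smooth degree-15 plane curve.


For a general smooth plane curve C of degree d, the inflection points are
the intersection of C with its Hessian curve, which has degree 3(d-2).
By Bezout, the total intersection number is d * 3(d-2) = 15 * 39 = 585.
For a general curve every flex is ordinary, so each contributes
multiplicity 1 to C·Hess(C), and the number of distinct inflection
points is 3d(d-2).
Inflection points = 3*15*(15-2) = 3*15*13 = 585

585


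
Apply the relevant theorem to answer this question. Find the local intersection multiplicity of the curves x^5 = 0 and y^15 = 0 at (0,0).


The intersection multiplicity of V(x^a) and V(y^b) at the origin is:
I(O; V(x^5), V(y^15)) = dim_k(k[x,y]/(x^5, y^15))
A basis for k[x,y]/(x^5, y^15) is the set of monomials x^i * y^j
where 0 <= i < 5 and 0 <= j < 15.
The number of such monomials is 5 * 15 = 75

75


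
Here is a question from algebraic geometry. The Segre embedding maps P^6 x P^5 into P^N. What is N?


The Segre embedding maps P^m x P^n into P^N via
all products of coordinates from each factor.
N = (m+1)(n+1) - 1
N = (6+1)(5+1) - 1
N = 7*6 - 1
N = 42 - 1 = 41

41


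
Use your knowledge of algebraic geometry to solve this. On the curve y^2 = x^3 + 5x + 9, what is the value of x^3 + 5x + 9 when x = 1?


Compute x^3 + 5x + 9 at x = 1:
x^3 = 1^3 = 1
5*x = 5*1 = 5
Sum: 1 + 5 + 9 = 15

15


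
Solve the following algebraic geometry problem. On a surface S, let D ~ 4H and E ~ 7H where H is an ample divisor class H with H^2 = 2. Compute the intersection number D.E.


Using bilinearity of the intersection pairing on a surface S:
(aH).(bH) = ab * (H.H)
We have H^2 = 2.
D.E = (4H).(7H) = 4*7*2
= 28*2
= 56

56


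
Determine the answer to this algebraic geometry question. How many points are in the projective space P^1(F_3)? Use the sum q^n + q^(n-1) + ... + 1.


P^1(F_3) has (q^(n+1) - 1)/(q - 1) points.
= 3^1 + 3^0
= 3 + 1
= 4

4


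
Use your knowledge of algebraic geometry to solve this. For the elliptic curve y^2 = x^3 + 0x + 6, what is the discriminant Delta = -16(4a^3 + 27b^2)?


Compute each component:
4a^3 = 4*0^3 = 4*0 = 0
27b^2 = 27*6^2 = 27*36 = 972
4a^3 + 27b^2 = 0 + 972 = 972
Delta = -16*972 = -15552

-15552


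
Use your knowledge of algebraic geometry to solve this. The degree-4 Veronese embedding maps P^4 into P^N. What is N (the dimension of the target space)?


The Veronese embedding v_d: P^n -> P^N maps each point to all
degree-d monomials in n+1 homogeneous coordinates.
N = C(n+d, d) - 1
N = C(4+4, 4) - 1
N = C(8, 4) - 1
C(8, 4) = 70
N = 70 - 1 = 69

69


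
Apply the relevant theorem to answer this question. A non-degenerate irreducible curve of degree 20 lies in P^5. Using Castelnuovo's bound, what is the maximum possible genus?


Castelnuovo's bound: write d - 1 = m(r-1) + epsilon with 0 <= epsilon < r-1.
d - 1 = 20 - 1 = 19
r - 1 = 5 - 1 = 4
19 = 4*4 + 3, so m = 4, epsilon = 3
pi(d, r) = m(m-1)(r-1)/2 + m*epsilon
= 4*3*4/2 + 4*3
= 48/2 + 12
= 24 + 12 = 36

36


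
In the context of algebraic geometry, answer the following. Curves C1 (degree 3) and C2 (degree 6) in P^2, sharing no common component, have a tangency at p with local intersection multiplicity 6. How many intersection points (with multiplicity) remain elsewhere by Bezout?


By Bezout's theorem, the total intersection number is d1 * d2.
Total = 3 * 6 = 18
Intersection multiplicity at p = 6
Remaining intersections = 18 - 6 = 12

12


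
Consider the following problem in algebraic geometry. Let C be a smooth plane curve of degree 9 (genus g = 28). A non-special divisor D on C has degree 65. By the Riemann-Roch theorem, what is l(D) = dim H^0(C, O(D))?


First, compute the genus of a smooth plane curve of degree 9:
g = (d-1)(d-2)/2 = (9-1)(9-2)/2 = 28
For a non-special divisor D (i.e., h^1(D) = 0), Riemann-Roch gives:
l(D) = deg(D) - g + 1
Since deg(D) = 65 >= 2g - 1 = 55, D is non-special.
l(D) = 65 - 28 + 1 = 38

38


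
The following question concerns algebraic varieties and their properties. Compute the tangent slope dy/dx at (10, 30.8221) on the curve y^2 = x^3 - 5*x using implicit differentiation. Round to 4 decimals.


Using implicit differentiation of y^2 = x^3 - 5*x:
2y * dy/dx = 3x^2 - 5
dy/dx = (3x^2 - 5)/(2y)
Numerator: 3*10^2 - 5 = 295
Denominator: 2*30.8221 = 61.6442
dy/dx = 295/61.6442 = 4.7855

4.7855


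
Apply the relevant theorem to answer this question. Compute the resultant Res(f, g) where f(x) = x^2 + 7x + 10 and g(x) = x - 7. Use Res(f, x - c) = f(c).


For Res(f, x - c), we evaluate f at x = c.
f(7) = 7^2 + 7*7 + 10
= 49 + 49 + 10
= 98 + 10 = 108
Res(f, g) = 108

108


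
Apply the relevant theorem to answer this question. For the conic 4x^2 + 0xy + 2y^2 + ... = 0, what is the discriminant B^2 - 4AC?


The discriminant of a conic Ax^2 + Bxy + Cy^2 + ... = 0 is B^2 - 4AC.
B^2 = 0^2 = 0
4AC = 4*4*2 = 32
Discriminant = 0 - 32 = -32

-32


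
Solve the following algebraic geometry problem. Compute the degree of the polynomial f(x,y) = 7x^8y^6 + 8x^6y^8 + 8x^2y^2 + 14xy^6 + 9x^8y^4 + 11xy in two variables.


Examine each term for its total degree (sum of exponents).
  Term '7x^8y^6' has total degree 8+6 = 14.
  Term '8x^6y^8' has total degree 6+8 = 14.
  Term '8x^2y^2' has total degree 2+2 = 4.
  Term '14xy^6' has total degree 1+6 = 7.
  Term '9x^8y^4' has total degree 8+4 = 12.
  Term '11xy' has total degree 1+1 = 2.
The maximum total degree among all terms is 14.

14


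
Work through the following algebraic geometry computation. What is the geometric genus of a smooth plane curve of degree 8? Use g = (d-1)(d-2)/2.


Using the genus formula for smooth plane curves:
g = (d-1)(d-2)/2
g = (8-1)(8-2)/2
g = 7*6/2
g = 42/2 = 21

21


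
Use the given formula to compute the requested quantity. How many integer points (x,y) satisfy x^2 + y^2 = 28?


Systematically check integer values of x where x^2 <= 28.
For each valid x, check if 28 - x^2 is a perfect square.
Total integer solutions found: 0

0


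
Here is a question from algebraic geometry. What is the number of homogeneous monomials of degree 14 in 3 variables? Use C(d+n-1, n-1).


The number of degree-14 monomials in 3 variables is C(d+n-1, n-1).
= C(14+3-1, 3-1) = C(16, 2)
= 120

120


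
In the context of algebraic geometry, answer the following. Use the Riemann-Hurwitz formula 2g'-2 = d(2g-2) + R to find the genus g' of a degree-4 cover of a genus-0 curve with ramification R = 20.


Riemann-Hurwitz formula: 2g' - 2 = d(2g - 2) + R
Given: d = 4, g = 0, R = 20
2g' - 2 = 4*(2*0 - 2) + 20
2g' - 2 = 4*(-2) + 20
2g' - 2 = -8 + 20 = 12
2g' = 14
g' = 7

7


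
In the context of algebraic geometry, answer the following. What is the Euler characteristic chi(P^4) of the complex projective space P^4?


The complex projective space P^4 has one cell in each even real dimension 0, 2, ..., 8.
The cohomology groups are H^{2k}(P^4) = Z for k = 0,...,4, and 0 otherwise.
Euler characteristic = sum of Betti numbers = 1 per even-dimensional cohomology group.
chi(P^4) = 4 + 1 = 5

5


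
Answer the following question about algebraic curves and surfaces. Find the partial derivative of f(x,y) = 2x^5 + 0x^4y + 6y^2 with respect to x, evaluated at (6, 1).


df/dx = 5*2*x^4 + 4*0*x^3*y
At (6,1): 5*2*6^4 + 4*0*6^3*1
= 12960 + 0
= 12960

12960


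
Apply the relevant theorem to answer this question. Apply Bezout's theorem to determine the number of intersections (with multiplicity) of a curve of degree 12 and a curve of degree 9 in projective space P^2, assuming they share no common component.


Bezout's theorem states the intersection count equals the product of degrees.
Intersection count = 12 * 9 = 108

108


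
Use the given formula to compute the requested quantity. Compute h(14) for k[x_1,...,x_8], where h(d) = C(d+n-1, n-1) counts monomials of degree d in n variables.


The Hilbert function for the polynomial ring in 8 variables is:
h(d) = C(d+n-1, n-1)
h(14) = C(14+8-1, 8-1) = C(21, 7)
= 21! / (7! * 14!)
= 116280

116280


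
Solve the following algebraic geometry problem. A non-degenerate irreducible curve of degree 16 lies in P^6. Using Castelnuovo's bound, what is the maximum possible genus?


Castelnuovo's bound: write d - 1 = m(r-1) + epsilon with 0 <= epsilon < r-1.
d - 1 = 16 - 1 = 15
r - 1 = 6 - 1 = 5
15 = 3*5 + 0, so m = 3, epsilon = 0
pi(d, r) = m(m-1)(r-1)/2 + m*epsilon
= 3*2*5/2 + 3*0
= 30/2 + 0
= 15 + 0 = 15

15


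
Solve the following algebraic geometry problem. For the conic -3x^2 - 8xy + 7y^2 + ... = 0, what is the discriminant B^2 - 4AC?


The discriminant of a conic Ax^2 + Bxy + Cy^2 + ... = 0 is B^2 - 4AC.
B^2 = (-8)^2 = 64
4AC = 4*(-3)*7 = -84
Discriminant = 64 + 84 = 148

148


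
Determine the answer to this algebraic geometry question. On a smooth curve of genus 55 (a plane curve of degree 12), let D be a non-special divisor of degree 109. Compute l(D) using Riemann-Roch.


First, compute the genus of a smooth plane curve of degree 12:
g = (d-1)(d-2)/2 = (12-1)(12-2)/2 = 55
For a non-special divisor D (i.e., h^1(D) = 0), Riemann-Roch gives:
l(D) = deg(D) - g + 1
Since deg(D) = 109 >= 2g - 1 = 109, D is non-special.
l(D) = 109 - 55 + 1 = 55

55


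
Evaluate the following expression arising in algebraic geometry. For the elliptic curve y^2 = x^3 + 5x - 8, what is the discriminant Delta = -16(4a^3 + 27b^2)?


Compute each component:
4a^3 = 4*5^3 = 4*125 = 500
27b^2 = 27*(-8)^2 = 27*64 = 1728
4a^3 + 27b^2 = 500 + 1728 = 2228
Delta = -16*2228 = -35648

-35648


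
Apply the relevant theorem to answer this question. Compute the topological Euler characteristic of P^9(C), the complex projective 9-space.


The complex projective space P^9 has one cell in each even real dimension 0, 2, ..., 18.
The cohomology groups are H^{2k}(P^9) = Z for k = 0,...,9, and 0 otherwise.
Euler characteristic = sum of Betti numbers = 1 per even-dimensional cohomology group.
chi(P^9) = 9 + 1 = 10

10


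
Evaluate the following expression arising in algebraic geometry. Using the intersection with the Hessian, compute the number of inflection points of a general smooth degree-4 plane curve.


For a general smooth plane curve C of degree d, the inflection points are
the intersection of C with its Hessian curve, which has degree 3(d-2).
By Bezout, the total intersection number is d * 3(d-2) = 4 * 6 = 24.
For a general curve every flex is ordinary, so each contributes
multiplicity 1 to C·Hess(C), and the number of distinct inflection
points is 3d(d-2).
Inflection points = 3*4*(4-2) = 3*4*2 = 24

24


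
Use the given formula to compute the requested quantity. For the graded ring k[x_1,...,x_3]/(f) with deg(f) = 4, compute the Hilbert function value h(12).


For R = k[x_1,...,x_n]/(f) with f homogeneous of degree e:
The Hilbert series is (1 - t^e)/(1 - t)^n.
So h(d) = C(d+n-1, n-1) - C(d-e+n-1, n-1) for d >= e.
With n=3, e=4, d=12:
C(12+3-1, 3-1) = C(14, 2) = 91
C(12-4+3-1, 3-1) = C(10, 2) = 45
h(12) = 91 - 45 = 46

46


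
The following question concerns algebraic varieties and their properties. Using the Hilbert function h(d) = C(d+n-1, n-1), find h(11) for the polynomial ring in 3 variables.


The Hilbert function for the polynomial ring in 3 variables is:
h(d) = C(d+n-1, n-1)
h(11) = C(11+3-1, 3-1) = C(13, 2)
= 13! / (2! * 11!)
= 78

78


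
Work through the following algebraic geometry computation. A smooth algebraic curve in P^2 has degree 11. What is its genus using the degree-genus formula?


Using the genus formula for smooth plane curves:
g = (d-1)(d-2)/2
g = (11-1)(11-2)/2
g = 10*9/2
g = 90/2 = 45

45


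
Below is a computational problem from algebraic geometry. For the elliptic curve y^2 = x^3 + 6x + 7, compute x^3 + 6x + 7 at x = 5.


Compute x^3 + 6x + 7 at x = 5:
x^3 = 5^3 = 125
6*x = 6*5 = 30
Sum: 125 + 30 + 7 = 162

162


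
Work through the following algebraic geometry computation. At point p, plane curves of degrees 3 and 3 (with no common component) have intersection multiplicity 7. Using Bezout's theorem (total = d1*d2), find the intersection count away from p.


By Bezout's theorem, the total intersection number is d1 * d2.
Total = 3 * 3 = 9
Intersection multiplicity at p = 7
Remaining intersections = 9 - 7 = 2

2


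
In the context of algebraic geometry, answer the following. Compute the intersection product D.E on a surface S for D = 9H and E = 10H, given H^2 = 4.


Using bilinearity of the intersection pairing on a surface S:
(aH).(bH) = ab * (H.H)
We have H^2 = 4.
D.E = (9H).(10H) = 9*10*4
= 90*4
= 360

360


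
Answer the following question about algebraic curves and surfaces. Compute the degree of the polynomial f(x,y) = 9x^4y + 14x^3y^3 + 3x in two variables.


Examine each term for its total degree (sum of exponents).
  Term '9x^4y' has total degree 4+1 = 5.
  Term '14x^3y^3' has total degree 3+3 = 6.
  Term '3x' has total degree 1+0 = 1.
The maximum total degree among all terms is 6.

6


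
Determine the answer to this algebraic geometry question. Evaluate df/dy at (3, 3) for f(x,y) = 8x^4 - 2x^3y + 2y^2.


df/dy = (-2)*x^3 + 2*2*y^1
At (3,3): (-2)*3^3 + 2*2*3^1
= -54 + 12
= -42

-42


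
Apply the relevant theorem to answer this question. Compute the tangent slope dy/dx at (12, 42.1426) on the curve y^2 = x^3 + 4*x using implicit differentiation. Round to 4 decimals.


Using implicit differentiation of y^2 = x^3 + 4*x:
2y * dy/dx = 3x^2 + 4
dy/dx = (3x^2 + 4)/(2y)
Numerator: 3*12^2 + 4 = 436
Denominator: 2*42.1426 = 84.2852
dy/dx = 436/84.2852 = 5.1729

5.1729


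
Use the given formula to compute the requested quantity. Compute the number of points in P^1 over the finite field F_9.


P^1(F_9) has (q^(n+1) - 1)/(q - 1) points.
= 9^1 + 9^0
= 9 + 1
= 10

10


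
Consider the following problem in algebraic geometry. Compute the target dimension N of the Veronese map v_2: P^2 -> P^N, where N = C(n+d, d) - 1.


The Veronese embedding v_d: P^n -> P^N maps each point to all
degree-d monomials in n+1 homogeneous coordinates.
N = C(n+d, d) - 1
N = C(2+2, 2) - 1
N = C(4, 2) - 1
C(4, 2) = 6
N = 6 - 1 = 5

5


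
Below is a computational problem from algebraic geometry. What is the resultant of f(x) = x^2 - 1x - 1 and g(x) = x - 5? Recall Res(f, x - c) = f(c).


For Res(f, x - c), we evaluate f at x = c.
f(5) = 5^2 - 1*5 - 1
= 25 - 5 - 1
= 20 - 1 = 19
Res(f, g) = 19

19


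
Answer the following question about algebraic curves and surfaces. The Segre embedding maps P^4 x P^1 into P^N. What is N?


The Segre embedding maps P^m x P^n into P^N via
all products of coordinates from each factor.
N = (m+1)(n+1) - 1
N = (4+1)(1+1) - 1
N = 5*2 - 1
N = 10 - 1 = 9

9


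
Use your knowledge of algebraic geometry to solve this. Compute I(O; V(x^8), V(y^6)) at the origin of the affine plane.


The intersection multiplicity of V(x^a) and V(y^b) at the origin is:
I(O; V(x^8), V(y^6)) = dim_k(k[x,y]/(x^8, y^6))
A basis for k[x,y]/(x^8, y^6) is the set of monomials x^i * y^j
where 0 <= i < 8 and 0 <= j < 6.
The number of such monomials is 8 * 6 = 48

48


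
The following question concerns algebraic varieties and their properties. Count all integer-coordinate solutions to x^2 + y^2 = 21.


Systematically check integer values of x where x^2 <= 21.
For each valid x, check if 21 - x^2 is a perfect square.
Total integer solutions found: 0

0


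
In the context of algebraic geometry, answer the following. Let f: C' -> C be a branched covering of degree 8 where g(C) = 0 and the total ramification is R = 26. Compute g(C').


Riemann-Hurwitz formula: 2g' - 2 = d(2g - 2) + R
Given: d = 8, g = 0, R = 26
2g' - 2 = 8*(2*0 - 2) + 26
2g' - 2 = 8*(-2) + 26
2g' - 2 = -16 + 26 = 10
2g' = 12
g' = 6

6


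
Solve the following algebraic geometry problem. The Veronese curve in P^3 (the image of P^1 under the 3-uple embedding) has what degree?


The rational normal curve in P^3 is the image of P^1 under the 3-uple Veronese.
A general hyperplane in P^3 pulls back to a degree-3 form on P^1, which has 3 zeros,
so the curve meets a general hyperplane in 3 points. Degree = 3.

3


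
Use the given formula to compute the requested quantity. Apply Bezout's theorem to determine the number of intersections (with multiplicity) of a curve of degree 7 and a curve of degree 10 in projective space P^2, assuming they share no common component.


Bezout's theorem states the intersection count equals the product of degrees.
Intersection count = 7 * 10 = 70

70


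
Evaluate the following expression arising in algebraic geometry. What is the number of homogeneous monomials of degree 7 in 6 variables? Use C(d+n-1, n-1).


The number of degree-7 monomials in 6 variables is C(d+n-1, n-1).
= C(7+6-1, 6-1) = C(12, 5)
= 792

792


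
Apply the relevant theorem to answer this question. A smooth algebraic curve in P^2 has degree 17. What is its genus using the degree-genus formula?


Using the genus formula for smooth plane curves:
g = (d-1)(d-2)/2
g = (17-1)(17-2)/2
g = 16*15/2
g = 240/2 = 120

120


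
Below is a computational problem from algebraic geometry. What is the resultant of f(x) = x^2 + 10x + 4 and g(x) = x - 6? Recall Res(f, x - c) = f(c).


For Res(f, x - c), we evaluate f at x = c.
f(6) = 6^2 + 10*6 + 4
= 36 + 60 + 4
= 96 + 4 = 100
Res(f, g) = 100

100


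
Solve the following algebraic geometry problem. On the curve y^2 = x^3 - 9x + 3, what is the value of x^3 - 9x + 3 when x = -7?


Compute x^3 - 9x + 3 at x = -7:
x^3 = (-7)^3 = -343
(-9)*x = (-9)*(-7) = 63
Sum: -343 + 63 + 3 = -277

-277


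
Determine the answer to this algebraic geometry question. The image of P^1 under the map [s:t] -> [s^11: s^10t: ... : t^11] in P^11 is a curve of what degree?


The rational normal curve in P^11 is the image of P^1 under the 11-uple Veronese.
A general hyperplane in P^11 pulls back to a degree-11 form on P^1, which has 11 zeros,
so the curve meets a general hyperplane in 11 points. Degree = 11.

11


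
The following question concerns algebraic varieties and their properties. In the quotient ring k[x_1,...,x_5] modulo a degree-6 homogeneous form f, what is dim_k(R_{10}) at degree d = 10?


For R = k[x_1,...,x_n]/(f) with f homogeneous of degree e:
The Hilbert series is (1 - t^e)/(1 - t)^n.
So h(d) = C(d+n-1, n-1) - C(d-e+n-1, n-1) for d >= e.
With n=5, e=6, d=10:
C(10+5-1, 5-1) = C(14, 4) = 1001
C(10-6+5-1, 5-1) = C(8, 4) = 70
h(10) = 1001 - 70 = 931

931


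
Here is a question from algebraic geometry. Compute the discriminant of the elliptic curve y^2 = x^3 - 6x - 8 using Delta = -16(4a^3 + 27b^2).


Compute each component:
4a^3 = 4*(-6)^3 = 4*(-216) = -864
27b^2 = 27*(-8)^2 = 27*64 = 1728
4a^3 + 27b^2 = -864 + 1728 = 864
Delta = -16*864 = -13824

-13824


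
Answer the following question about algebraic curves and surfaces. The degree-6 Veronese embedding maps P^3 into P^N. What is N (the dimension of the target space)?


The Veronese embedding v_d: P^n -> P^N maps each point to all
degree-d monomials in n+1 homogeneous coordinates.
N = C(n+d, d) - 1
N = C(3+6, 6) - 1
N = C(9, 6) - 1
C(9, 6) = 84
N = 84 - 1 = 83

83


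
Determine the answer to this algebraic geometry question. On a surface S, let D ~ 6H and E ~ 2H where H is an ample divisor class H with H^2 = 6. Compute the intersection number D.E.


Using bilinearity of the intersection pairing on a surface S:
(aH).(bH) = ab * (H.H)
We have H^2 = 6.
D.E = (6H).(2H) = 6*2*6
= 12*6
= 72

72


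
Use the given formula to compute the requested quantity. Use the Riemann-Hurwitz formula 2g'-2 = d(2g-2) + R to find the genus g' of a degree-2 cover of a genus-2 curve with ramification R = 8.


Riemann-Hurwitz formula: 2g' - 2 = d(2g - 2) + R
Given: d = 2, g = 2, R = 8
2g' - 2 = 2*(2*2 - 2) + 8
2g' - 2 = 2*2 + 8
2g' - 2 = 4 + 8 = 12
2g' = 14
g' = 7

7


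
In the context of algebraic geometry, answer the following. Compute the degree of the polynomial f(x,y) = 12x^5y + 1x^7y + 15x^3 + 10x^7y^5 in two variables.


Examine each term for its total degree (sum of exponents).
  Term '12x^5y' has total degree 5+1 = 6.
  Term '1x^7y' has total degree 7+1 = 8.
  Term '15x^3' has total degree 3+0 = 3.
  Term '10x^7y^5' has total degree 7+5 = 12.
The maximum total degree among all terms is 12.

12


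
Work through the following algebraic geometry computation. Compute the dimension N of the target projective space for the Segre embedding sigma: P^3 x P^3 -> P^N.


The Segre embedding maps P^m x P^n into P^N via
all products of coordinates from each factor.
N = (m+1)(n+1) - 1
N = (3+1)(3+1) - 1
N = 4*4 - 1
N = 16 - 1 = 15

15


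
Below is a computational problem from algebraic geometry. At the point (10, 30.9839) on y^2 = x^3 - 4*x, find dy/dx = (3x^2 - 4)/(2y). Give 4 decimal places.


Using implicit differentiation of y^2 = x^3 - 4*x:
2y * dy/dx = 3x^2 - 4
dy/dx = (3x^2 - 4)/(2y)
Numerator: 3*10^2 - 4 = 296
Denominator: 2*30.9839 = 61.9678
dy/dx = 296/61.9678 = 4.7767

4.7767


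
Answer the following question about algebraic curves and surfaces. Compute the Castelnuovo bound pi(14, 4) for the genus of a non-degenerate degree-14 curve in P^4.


Castelnuovo's bound: write d - 1 = m(r-1) + epsilon with 0 <= epsilon < r-1.
d - 1 = 14 - 1 = 13
r - 1 = 4 - 1 = 3
13 = 4*3 + 1, so m = 4, epsilon = 1
pi(d, r) = m(m-1)(r-1)/2 + m*epsilon
= 4*3*3/2 + 4*1
= 36/2 + 4
= 18 + 4 = 22

22
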